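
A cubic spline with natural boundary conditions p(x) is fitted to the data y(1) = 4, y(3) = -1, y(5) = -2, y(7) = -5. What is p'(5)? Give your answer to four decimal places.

Write M_i for p''(x_i). With h_i = 2, 2, 2 and divided differences Δ_i = -5/2, -1/2, -3/2, the continuity of p' gives the tridiagonal system
  2·M_0 + 8·M_1 + 2·M_2 = 6(Δ_1 - Δ_0) = 12
  2·M_1 + 8·M_2 + 2·M_3 = 6(Δ_2 - Δ_1) = -6
Natural end conditions: M_0 = M_3 = 0.
Solving: M_0 = 0, M_1 = 9/5, M_2 = -6/5, M_3 = 0.
On [5, 7], p'(x) = b_2 + 2c_2·(x - 5) + 3d_2·(x - 5)² with b_2 = Δ_2 - h_2(2M_2 + M_3)/6 = -7/10, c_2 = M_2/2 = -3/5, d_2 = (M_3 - M_2)/(6h_2) = 1/10. So p'(5) = -7/10.

-0.7000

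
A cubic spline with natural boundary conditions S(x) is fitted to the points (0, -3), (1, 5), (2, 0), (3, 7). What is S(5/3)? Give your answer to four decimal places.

Write m_i for S''(x_i). With h_i = 1, 1, 1 and divided differences Δ_i = 8, -5, 7, the continuity of S' gives the tridiagonal system
  1·m_0 + 4·m_1 + 1·m_2 = 6(Δ_1 - Δ_0) = -78
  1·m_1 + 4·m_2 + 1·m_3 = 6(Δ_2 - Δ_1) = 72
Natural end conditions: m_0 = m_3 = 0.
Hence m_0 = 0, m_1 = -128/5, m_2 = 122/5, m_3 = 0.
On [1, 2], S(x) = 5 - 8/15·(x - 1) - 64/5·(x - 1)² + 25/3·(x - 1)³.
With (x - 1) = 2/3: S(5/3) = 577/405.

1.4247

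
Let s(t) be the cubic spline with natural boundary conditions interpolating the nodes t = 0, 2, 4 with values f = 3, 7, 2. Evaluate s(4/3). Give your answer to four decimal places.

Put σ_i = s'' at the i-th knot. Here h = (2, 2) and Δ = (2, -5/2), so the interior equations h_(i-1)·σ_(i-1) + 2(h_(i-1)+h_i)·σ_i + h_i·σ_(i+1) = 6(Δ_i − Δ_(i-1)) read
  2·σ_0 + 8·σ_1 + 2·σ_2 = 6(Δ_1 - Δ_0) = -27
Natural end conditions: σ_0 = σ_2 = 0.
Solving: σ_0 = 0, σ_1 = -27/8, σ_2 = 0.
On [0, 2], s(t) = 3 + 25/8·t + 0·t² - 9/32·t³.
With t = 4/3: s(4/3) = 13/2.

6.5000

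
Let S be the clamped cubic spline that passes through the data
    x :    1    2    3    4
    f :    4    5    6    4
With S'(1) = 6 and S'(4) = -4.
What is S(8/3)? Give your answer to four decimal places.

5.6963

Write σ_i for S''(x_i). With h_i = 1, 1, 1 and divided differences Δ_i = 1, 1, -2, the continuity of S' gives the tridiagonal system
  1·σ_0 + 4·σ_1 + 1·σ_2 = 6(Δ_1 - Δ_0) = 0
  1·σ_1 + 4·σ_2 + 1·σ_3 = 6(Δ_2 - Δ_1) = -18
Clamped end conditions give two more equations: 2h_0·σ_0 + h_0·σ_1 = 6(Δ_0 - S'(1)) = -30 and h_2·σ_2 + 2h_2·σ_3 = 6(S'(4) - Δ_2) = -12.
Forward elimination and back-substitution give σ_0 = -268/15, σ_1 = 86/15, σ_2 = -76/15, σ_3 = -52/15.
On [2, 3], S(x) = 5 - 1/15·(x - 2) + 43/15·(x - 2)² - 9/5·(x - 2)³.
With (x - 2) = 2/3: S(8/3) = 769/135.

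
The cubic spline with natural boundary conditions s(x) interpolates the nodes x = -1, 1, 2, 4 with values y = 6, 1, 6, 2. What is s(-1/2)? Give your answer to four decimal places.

Let m_i = s''(x_i). Step sizes h_i = 2, 1, 2; slopes of the chords Δ_i = (y_(i+1) - y_i)/h_i = -5/2, 5, -2.
  2·m_0 + 6·m_1 + 1·m_2 = 6(Δ_1 - Δ_0) = 45
  1·m_1 + 6·m_2 + 2·m_3 = 6(Δ_2 - Δ_1) = -42
Natural end conditions: m_0 = m_3 = 0.
Forward elimination and back-substitution give m_0 = 0, m_1 = 312/35, m_2 = -297/35, m_3 = 0.
On [-1, 1], s(x) = 6 - 383/70·(x + 1) + 0·(x + 1)² + 26/35·(x + 1)³.
With (x + 1) = 1/2: s(-1/2) = 47/14.

3.3571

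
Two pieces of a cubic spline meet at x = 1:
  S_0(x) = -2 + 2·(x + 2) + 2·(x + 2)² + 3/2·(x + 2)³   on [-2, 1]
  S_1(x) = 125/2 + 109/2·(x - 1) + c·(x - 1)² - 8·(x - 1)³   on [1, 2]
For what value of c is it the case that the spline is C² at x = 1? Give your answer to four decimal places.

15.5000

S_0''(x) = 4 + 9·(x + 2), so S_0''(1) = 31. On the right, S_1''(1) = 2c, so c = 31/2.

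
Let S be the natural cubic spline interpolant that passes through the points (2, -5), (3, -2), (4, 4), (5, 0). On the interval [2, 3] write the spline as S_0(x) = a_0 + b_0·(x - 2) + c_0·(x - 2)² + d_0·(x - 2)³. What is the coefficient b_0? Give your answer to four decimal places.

Let M_i = S''(x_i). Step sizes h_i = 1, 1, 1; slopes of the chords Δ_i = (y_(i+1) - y_i)/h_i = 3, 6, -4.
  1·M_0 + 4·M_1 + 1·M_2 = 6(Δ_1 - Δ_0) = 18
  1·M_1 + 4·M_2 + 1·M_3 = 6(Δ_2 - Δ_1) = -60
Natural end conditions: M_0 = M_3 = 0.
Hence M_0 = 0, M_1 = 44/5, M_2 = -86/5, M_3 = 0.
On [2, 3], with S_0(x) = a_0 + b_0·(x - 2) + c_0·(x - 2)² + d_0·(x - 2)³: c_0 = M_0/2 = 0, d_0 = (M_1 - M_0)/(6h_0) = 22/15, b_0 = Δ_0 - h_0(2M_0 + M_1)/6 = 23/15.

1.5333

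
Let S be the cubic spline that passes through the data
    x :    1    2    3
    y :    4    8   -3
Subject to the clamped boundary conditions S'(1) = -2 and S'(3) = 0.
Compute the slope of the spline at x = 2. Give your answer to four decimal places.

Let M_i = S''(x_i). Step sizes h_i = 1, 1; slopes of the chords Δ_i = (y_(i+1) - y_i)/h_i = 4, -11.
  1·M_0 + 4·M_1 + 1·M_2 = 6(Δ_1 - Δ_0) = -90
Clamped end conditions give two more equations: 2h_0·M_0 + h_0·M_1 = 6(Δ_0 - S'(1)) = 36 and h_1·M_1 + 2h_1·M_2 = 6(S'(3) - Δ_1) = 66.
Solving the tridiagonal system: M_0 = 83/2, M_1 = -47, M_2 = 113/2.
On [2, 3], S'(x) = b_1 + 2c_1·(x - 2) + 3d_1·(x - 2)² with b_1 = Δ_1 - h_1(2M_1 + M_2)/6 = -19/4, c_1 = M_1/2 = -47/2, d_1 = (M_2 - M_1)/(6h_1) = 69/4. So S'(2) = -19/4.

-4.7500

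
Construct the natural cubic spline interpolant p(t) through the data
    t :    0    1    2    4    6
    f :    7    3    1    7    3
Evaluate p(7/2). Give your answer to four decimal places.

5.6529

Put M_i = p'' at the i-th knot. Here h = (1, 1, 2, 2) and Δ = (-4, -2, 3, -2), so the interior equations h_(i-1)·M_(i-1) + 2(h_(i-1)+h_i)·M_i + h_i·M_(i+1) = 6(Δ_i − Δ_(i-1)) read
  1·M_0 + 4·M_1 + 1·M_2 = 6(Δ_1 - Δ_0) = 12
  1·M_1 + 6·M_2 + 2·M_3 = 6(Δ_2 - Δ_1) = 30
  2·M_2 + 8·M_3 + 2·M_4 = 6(Δ_3 - Δ_2) = -30
Natural end conditions: M_0 = M_4 = 0.
Solving the tridiagonal system: M_0 = 0, M_1 = 19/14, M_2 = 46/7, M_3 = -151/28, M_4 = 0.
On [2, 4], p(t) = 1 + 5/12·(t - 2) + 23/7·(t - 2)² - 335/336·(t - 2)³.
With (t - 2) = 3/2: p(7/2) = 5065/896.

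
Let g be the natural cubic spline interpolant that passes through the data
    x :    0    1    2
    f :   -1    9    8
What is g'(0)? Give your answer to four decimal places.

Write σ_i for g''(x_i). With h_i = 1, 1 and divided differences Δ_i = 10, -1, the continuity of g' gives the tridiagonal system
  1·σ_0 + 4·σ_1 + 1·σ_2 = 6(Δ_1 - Δ_0) = -66
Natural end conditions: σ_0 = σ_2 = 0.
Solving: σ_0 = 0, σ_1 = -33/2, σ_2 = 0.
On [0, 1], g'(x) = b_0 + 2c_0·x + 3d_0·x² with b_0 = Δ_0 - h_0(2σ_0 + σ_1)/6 = 51/4, c_0 = σ_0/2 = 0, d_0 = (σ_1 - σ_0)/(6h_0) = -11/4. So g'(0) = 51/4.

12.7500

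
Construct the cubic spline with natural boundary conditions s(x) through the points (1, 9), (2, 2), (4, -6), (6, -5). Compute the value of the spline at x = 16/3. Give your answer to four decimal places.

With M_i denoting the second derivative at x_i, h_i = 1, 2, 2, and Δ_i = (y_(i+1) − y_i)/h_i = -7, -4, 1/2:
  1·M_0 + 6·M_1 + 2·M_2 = 6(Δ_1 - Δ_0) = 18
  2·M_1 + 8·M_2 + 2·M_3 = 6(Δ_2 - Δ_1) = 27
Natural end conditions: M_0 = M_3 = 0.
Solving the tridiagonal system: M_0 = 0, M_1 = 45/22, M_2 = 63/22, M_3 = 0.
On [4, 6], s(x) = -6 - 31/22·(x - 4) + 63/44·(x - 4)² - 21/88·(x - 4)³.
With (x - 4) = 4/3: s(16/3) = -584/99.

-5.8990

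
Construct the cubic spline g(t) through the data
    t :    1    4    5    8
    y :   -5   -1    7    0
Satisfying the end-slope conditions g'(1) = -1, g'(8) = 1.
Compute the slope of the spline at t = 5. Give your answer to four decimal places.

5.1091

With m_i denoting the second derivative at x_i, h_i = 3, 1, 3, and Δ_i = (y_(i+1) − y_i)/h_i = 4/3, 8, -7/3:
  3·m_0 + 8·m_1 + 1·m_2 = 6(Δ_1 - Δ_0) = 40
  1·m_1 + 8·m_2 + 3·m_3 = 6(Δ_2 - Δ_1) = -62
Clamped end conditions give two more equations: 2h_0·m_0 + h_0·m_1 = 6(Δ_0 - g'(1)) = 14 and h_2·m_2 + 2h_2·m_3 = 6(g'(8) - Δ_2) = 20.
Solving: m_0 = -188/165, m_1 = 382/55, m_2 = -668/55, m_3 = 1552/165.
On [5, 8], g'(t) = b_2 + 2c_2·(t - 5) + 3d_2·(t - 5)² with b_2 = Δ_2 - h_2(2m_2 + m_3)/6 = 281/55, c_2 = m_2/2 = -334/55, d_2 = (m_3 - m_2)/(6h_2) = 1778/1485. So g'(5) = 281/55.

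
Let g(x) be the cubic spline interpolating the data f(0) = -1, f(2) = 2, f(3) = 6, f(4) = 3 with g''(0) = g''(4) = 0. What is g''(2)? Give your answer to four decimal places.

4.4348

Write M_i for g''(x_i). With h_i = 2, 1, 1 and divided differences Δ_i = 3/2, 4, -3, the continuity of g' gives the tridiagonal system
  2·M_0 + 6·M_1 + 1·M_2 = 6(Δ_1 - Δ_0) = 15
  1·M_1 + 4·M_2 + 1·M_3 = 6(Δ_2 - Δ_1) = -42
Natural end conditions: M_0 = M_3 = 0.
Solving the tridiagonal system: M_0 = 0, M_1 = 102/23, M_2 = -267/23, M_3 = 0.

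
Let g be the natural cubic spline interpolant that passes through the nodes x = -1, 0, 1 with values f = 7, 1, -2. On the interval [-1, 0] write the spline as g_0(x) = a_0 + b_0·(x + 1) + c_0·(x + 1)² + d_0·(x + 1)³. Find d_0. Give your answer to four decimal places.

Let σ_i = g''(x_i). Step sizes h_i = 1, 1; slopes of the chords Δ_i = (y_(i+1) - y_i)/h_i = -6, -3.
  1·σ_0 + 4·σ_1 + 1·σ_2 = 6(Δ_1 - Δ_0) = 18
Natural end conditions: σ_0 = σ_2 = 0.
Forward elimination and back-substitution give σ_0 = 0, σ_1 = 9/2, σ_2 = 0.
On [-1, 0], with g_0(x) = a_0 + b_0·(x + 1) + c_0·(x + 1)² + d_0·(x + 1)³: c_0 = σ_0/2 = 0, d_0 = (σ_1 - σ_0)/(6h_0) = 3/4, b_0 = Δ_0 - h_0(2σ_0 + σ_1)/6 = -27/4.

0.7500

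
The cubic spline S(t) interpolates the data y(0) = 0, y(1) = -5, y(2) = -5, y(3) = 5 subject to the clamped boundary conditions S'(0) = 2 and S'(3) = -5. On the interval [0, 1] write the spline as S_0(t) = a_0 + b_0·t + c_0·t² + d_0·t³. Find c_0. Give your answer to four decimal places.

Put σ_i = S'' at the i-th knot. Here h = (1, 1, 1) and Δ = (-5, 0, 10), so the interior equations h_(i-1)·σ_(i-1) + 2(h_(i-1)+h_i)·σ_i + h_i·σ_(i+1) = 6(Δ_i − Δ_(i-1)) read
  1·σ_0 + 4·σ_1 + 1·σ_2 = 6(Δ_1 - Δ_0) = 30
  1·σ_1 + 4·σ_2 + 1·σ_3 = 6(Δ_2 - Δ_1) = 60
Clamped end conditions give two more equations: 2h_0·σ_0 + h_0·σ_1 = 6(Δ_0 - S'(0)) = -42 and h_2·σ_2 + 2h_2·σ_3 = 6(S'(3) - Δ_2) = -90.
Hence σ_0 = -364/15, σ_1 = 98/15, σ_2 = 422/15, σ_3 = -886/15.
On [0, 1], with S_0(t) = a_0 + b_0·t + c_0·t² + d_0·t³: c_0 = σ_0/2 = -182/15, d_0 = (σ_1 - σ_0)/(6h_0) = 77/15, b_0 = Δ_0 - h_0(2σ_0 + σ_1)/6 = 2.

-12.1333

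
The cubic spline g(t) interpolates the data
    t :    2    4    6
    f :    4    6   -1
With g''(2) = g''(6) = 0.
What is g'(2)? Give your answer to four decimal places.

Write σ_i for g''(x_i). With h_i = 2, 2 and divided differences Δ_i = 1, -7/2, the continuity of g' gives the tridiagonal system
  2·σ_0 + 8·σ_1 + 2·σ_2 = 6(Δ_1 - Δ_0) = -27
Natural end conditions: σ_0 = σ_2 = 0.
Solving: σ_0 = 0, σ_1 = -27/8, σ_2 = 0.
On [2, 4], g'(t) = b_0 + 2c_0·(t - 2) + 3d_0·(t - 2)² with b_0 = Δ_0 - h_0(2σ_0 + σ_1)/6 = 17/8, c_0 = σ_0/2 = 0, d_0 = (σ_1 - σ_0)/(6h_0) = -9/32. So g'(2) = 17/8.

2.1250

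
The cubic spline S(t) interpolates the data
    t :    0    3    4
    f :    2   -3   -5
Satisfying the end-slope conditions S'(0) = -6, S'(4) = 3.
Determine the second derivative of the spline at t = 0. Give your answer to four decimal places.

With M_i denoting the second derivative at x_i, h_i = 3, 1, and Δ_i = (y_(i+1) − y_i)/h_i = -5/3, -2:
  3·M_0 + 8·M_1 + 1·M_2 = 6(Δ_1 - Δ_0) = -2
Clamped end conditions give two more equations: 2h_0·M_0 + h_0·M_1 = 6(Δ_0 - S'(0)) = 26 and h_1·M_1 + 2h_1·M_2 = 6(S'(4) - Δ_1) = 30.
Solving: M_0 = 41/6, M_1 = -5, M_2 = 35/2.

6.8333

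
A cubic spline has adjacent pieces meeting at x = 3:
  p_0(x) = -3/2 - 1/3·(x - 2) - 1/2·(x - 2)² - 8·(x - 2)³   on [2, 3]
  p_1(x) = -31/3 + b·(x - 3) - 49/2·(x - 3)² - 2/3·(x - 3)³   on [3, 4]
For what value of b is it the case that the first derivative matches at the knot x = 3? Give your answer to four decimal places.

-25.3333

p_0'(x) = -1/3 - 1·(x - 2) - 24·(x - 2)², so p_0'(3) = -76/3. On the right, p_1'(3) = b, so b = -76/3.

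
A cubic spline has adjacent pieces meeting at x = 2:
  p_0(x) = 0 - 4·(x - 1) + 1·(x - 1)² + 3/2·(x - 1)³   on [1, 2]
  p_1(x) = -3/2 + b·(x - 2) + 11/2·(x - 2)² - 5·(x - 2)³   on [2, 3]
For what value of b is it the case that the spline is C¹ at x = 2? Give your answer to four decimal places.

p_0'(x) = -4 + 2·(x - 1) + 9/2·(x - 1)², so p_0'(2) = 5/2. On the right, p_1'(2) = b, so b = 5/2.

2.5000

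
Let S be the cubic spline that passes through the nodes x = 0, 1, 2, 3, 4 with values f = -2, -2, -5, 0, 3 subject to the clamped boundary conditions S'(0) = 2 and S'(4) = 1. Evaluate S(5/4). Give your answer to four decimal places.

Write m_i for S''(x_i). With h_i = 1, 1, 1, 1 and divided differences Δ_i = 0, -3, 5, 3, the continuity of S' gives the tridiagonal system
  1·m_0 + 4·m_1 + 1·m_2 = 6(Δ_1 - Δ_0) = -18
  1·m_1 + 4·m_2 + 1·m_3 = 6(Δ_2 - Δ_1) = 48
  1·m_2 + 4·m_3 + 1·m_4 = 6(Δ_3 - Δ_2) = -12
Clamped end conditions give two more equations: 2h_0·m_0 + h_0·m_1 = 6(Δ_0 - S'(0)) = -12 and h_3·m_3 + 2h_3·m_4 = 6(S'(4) - Δ_3) = -12.
Hence m_0 = -29/14, m_1 = -55/7, m_2 = 31/2, m_3 = -43/7, m_4 = -41/14.
On [1, 2], S(x) = -2 - 83/28·(x - 1) - 55/14·(x - 1)² + 109/28·(x - 1)³.
With (x - 1) = 1/4: S(5/4) = -749/256.

-2.9258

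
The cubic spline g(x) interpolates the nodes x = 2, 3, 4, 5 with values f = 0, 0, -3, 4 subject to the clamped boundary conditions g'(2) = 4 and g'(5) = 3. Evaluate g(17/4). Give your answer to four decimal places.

-1.5875

Let σ_i = g''(x_i). Step sizes h_i = 1, 1, 1; slopes of the chords Δ_i = (y_(i+1) - y_i)/h_i = 0, -3, 7.
  1·σ_0 + 4·σ_1 + 1·σ_2 = 6(Δ_1 - Δ_0) = -18
  1·σ_1 + 4·σ_2 + 1·σ_3 = 6(Δ_2 - Δ_1) = 60
Clamped end conditions give two more equations: 2h_0·σ_0 + h_0·σ_1 = 6(Δ_0 - g'(2)) = -24 and h_2·σ_2 + 2h_2·σ_3 = 6(g'(5) - Δ_2) = -24.
Forward elimination and back-substitution give σ_0 = -118/15, σ_1 = -124/15, σ_2 = 344/15, σ_3 = -352/15.
On [4, 5], g(x) = -3 + 49/15·(x - 4) + 172/15·(x - 4)² - 116/15·(x - 4)³.
With (x - 4) = 1/4: g(17/4) = -127/80.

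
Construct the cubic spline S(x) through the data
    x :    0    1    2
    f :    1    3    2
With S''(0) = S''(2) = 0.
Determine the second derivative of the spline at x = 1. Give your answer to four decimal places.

Put M_i = S'' at the i-th knot. Here h = (1, 1) and Δ = (2, -1), so the interior equations h_(i-1)·M_(i-1) + 2(h_(i-1)+h_i)·M_i + h_i·M_(i+1) = 6(Δ_i − Δ_(i-1)) read
  1·M_0 + 4·M_1 + 1·M_2 = 6(Δ_1 - Δ_0) = -18
Natural end conditions: M_0 = M_2 = 0.
Solving: M_0 = 0, M_1 = -9/2, M_2 = 0.

-4.5000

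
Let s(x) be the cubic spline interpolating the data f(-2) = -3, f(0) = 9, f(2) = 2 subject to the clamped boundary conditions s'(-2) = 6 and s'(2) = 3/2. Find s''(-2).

6

Put M_i = s'' at the i-th knot. Here h = (2, 2) and Δ = (6, -7/2), so the interior equations h_(i-1)·M_(i-1) + 2(h_(i-1)+h_i)·M_i + h_i·M_(i+1) = 6(Δ_i − Δ_(i-1)) read
  2·M_0 + 8·M_1 + 2·M_2 = 6(Δ_1 - Δ_0) = -57
Clamped end conditions give two more equations: 2h_0·M_0 + h_0·M_1 = 6(Δ_0 - s'(-2)) = 0 and h_1·M_1 + 2h_1·M_2 = 6(s'(2) - Δ_1) = 30.
Solving: M_0 = 6, M_1 = -12, M_2 = 27/2.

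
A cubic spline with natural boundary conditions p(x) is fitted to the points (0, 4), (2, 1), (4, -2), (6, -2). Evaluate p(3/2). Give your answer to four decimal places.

1.8156

Put M_i = p'' at the i-th knot. Here h = (2, 2, 2) and Δ = (-3/2, -3/2, 0), so the interior equations h_(i-1)·M_(i-1) + 2(h_(i-1)+h_i)·M_i + h_i·M_(i+1) = 6(Δ_i − Δ_(i-1)) read
  2·M_0 + 8·M_1 + 2·M_2 = 6(Δ_1 - Δ_0) = 0
  2·M_1 + 8·M_2 + 2·M_3 = 6(Δ_2 - Δ_1) = 9
Natural end conditions: M_0 = M_3 = 0.
Forward elimination and back-substitution give M_0 = 0, M_1 = -3/10, M_2 = 6/5, M_3 = 0.
On [0, 2], p(x) = 4 - 7/5·x + 0·x² - 1/40·x³.
With x = 3/2: p(3/2) = 581/320.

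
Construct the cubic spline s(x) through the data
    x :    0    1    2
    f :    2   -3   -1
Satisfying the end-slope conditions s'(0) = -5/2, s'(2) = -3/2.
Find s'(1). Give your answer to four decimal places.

Let M_i = s''(x_i). Step sizes h_i = 1, 1; slopes of the chords Δ_i = (y_(i+1) - y_i)/h_i = -5, 2.
  1·M_0 + 4·M_1 + 1·M_2 = 6(Δ_1 - Δ_0) = 42
Clamped end conditions give two more equations: 2h_0·M_0 + h_0·M_1 = 6(Δ_0 - s'(0)) = -15 and h_1·M_1 + 2h_1·M_2 = 6(s'(2) - Δ_1) = -21.
Solving: M_0 = -35/2, M_1 = 20, M_2 = -41/2.
On [1, 2], s'(x) = b_1 + 2c_1·(x - 1) + 3d_1·(x - 1)² with b_1 = Δ_1 - h_1(2M_1 + M_2)/6 = -5/4, c_1 = M_1/2 = 10, d_1 = (M_2 - M_1)/(6h_1) = -27/4. So s'(1) = -5/4.

-1.2500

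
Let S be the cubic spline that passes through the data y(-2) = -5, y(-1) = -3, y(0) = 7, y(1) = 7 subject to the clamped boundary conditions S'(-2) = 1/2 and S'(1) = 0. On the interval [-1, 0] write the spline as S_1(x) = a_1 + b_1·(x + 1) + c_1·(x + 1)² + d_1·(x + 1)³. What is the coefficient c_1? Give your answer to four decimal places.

9.4333

Let M_i = S''(x_i). Step sizes h_i = 1, 1, 1; slopes of the chords Δ_i = (y_(i+1) - y_i)/h_i = 2, 10, 0.
  1·M_0 + 4·M_1 + 1·M_2 = 6(Δ_1 - Δ_0) = 48
  1·M_1 + 4·M_2 + 1·M_3 = 6(Δ_2 - Δ_1) = -60
Clamped end conditions give two more equations: 2h_0·M_0 + h_0·M_1 = 6(Δ_0 - S'(-2)) = 9 and h_2·M_2 + 2h_2·M_3 = 6(S'(1) - Δ_2) = 0.
Hence M_0 = -74/15, M_1 = 283/15, M_2 = -338/15, M_3 = 169/15.
On [-1, 0], with S_1(x) = a_1 + b_1·(x + 1) + c_1·(x + 1)² + d_1·(x + 1)³: c_1 = M_1/2 = 283/30, d_1 = (M_2 - M_1)/(6h_1) = -69/10, b_1 = Δ_1 - h_1(2M_1 + M_2)/6 = 112/15.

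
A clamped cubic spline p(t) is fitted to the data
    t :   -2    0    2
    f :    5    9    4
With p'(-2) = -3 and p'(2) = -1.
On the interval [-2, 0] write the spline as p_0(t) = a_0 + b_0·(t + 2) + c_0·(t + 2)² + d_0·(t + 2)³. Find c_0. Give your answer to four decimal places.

Write σ_i for p''(x_i). With h_i = 2, 2 and divided differences Δ_i = 2, -5/2, the continuity of p' gives the tridiagonal system
  2·σ_0 + 8·σ_1 + 2·σ_2 = 6(Δ_1 - Δ_0) = -27
Clamped end conditions give two more equations: 2h_0·σ_0 + h_0·σ_1 = 6(Δ_0 - p'(-2)) = 30 and h_1·σ_1 + 2h_1·σ_2 = 6(p'(2) - Δ_1) = 9.
Solving: σ_0 = 91/8, σ_1 = -31/4, σ_2 = 49/8.
On [-2, 0], with p_0(t) = a_0 + b_0·(t + 2) + c_0·(t + 2)² + d_0·(t + 2)³: c_0 = σ_0/2 = 91/16, d_0 = (σ_1 - σ_0)/(6h_0) = -51/32, b_0 = Δ_0 - h_0(2σ_0 + σ_1)/6 = -3.

5.6875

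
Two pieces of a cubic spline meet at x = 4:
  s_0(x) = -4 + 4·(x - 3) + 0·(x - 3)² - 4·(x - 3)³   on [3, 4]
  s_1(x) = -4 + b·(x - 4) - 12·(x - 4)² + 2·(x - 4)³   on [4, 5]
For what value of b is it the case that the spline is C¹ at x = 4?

-8

s_0'(x) = 4 + 0·(x - 3) - 12·(x - 3)², so s_0'(4) = -8. On the right, s_1'(4) = b, so b = -8.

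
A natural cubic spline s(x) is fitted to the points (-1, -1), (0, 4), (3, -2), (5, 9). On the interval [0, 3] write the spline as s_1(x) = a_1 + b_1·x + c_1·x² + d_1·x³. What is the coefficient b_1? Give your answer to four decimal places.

2.3944

Write M_i for s''(x_i). With h_i = 1, 3, 2 and divided differences Δ_i = 5, -2, 11/2, the continuity of s' gives the tridiagonal system
  1·M_0 + 8·M_1 + 3·M_2 = 6(Δ_1 - Δ_0) = -42
  3·M_1 + 10·M_2 + 2·M_3 = 6(Δ_2 - Δ_1) = 45
Natural end conditions: M_0 = M_3 = 0.
Solving the tridiagonal system: M_0 = 0, M_1 = -555/71, M_2 = 486/71, M_3 = 0.
On [0, 3], with s_1(x) = a_1 + b_1·x + c_1·x² + d_1·x³: c_1 = M_1/2 = -555/142, d_1 = (M_2 - M_1)/(6h_1) = 347/426, b_1 = Δ_1 - h_1(2M_1 + M_2)/6 = 170/71.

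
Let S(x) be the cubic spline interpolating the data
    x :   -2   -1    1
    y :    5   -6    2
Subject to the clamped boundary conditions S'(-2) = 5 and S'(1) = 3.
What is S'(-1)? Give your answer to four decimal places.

With σ_i denoting the second derivative at x_i, h_i = 1, 2, and Δ_i = (y_(i+1) − y_i)/h_i = -11, 4:
  1·σ_0 + 6·σ_1 + 2·σ_2 = 6(Δ_1 - Δ_0) = 90
Clamped end conditions give two more equations: 2h_0·σ_0 + h_0·σ_1 = 6(Δ_0 - S'(-2)) = -96 and h_1·σ_1 + 2h_1·σ_2 = 6(S'(1) - Δ_1) = -6.
Solving the tridiagonal system: σ_0 = -191/3, σ_1 = 94/3, σ_2 = -103/6.
On [-1, 1], S'(x) = b_1 + 2c_1·(x + 1) + 3d_1·(x + 1)² with b_1 = Δ_1 - h_1(2σ_1 + σ_2)/6 = -67/6, c_1 = σ_1/2 = 47/3, d_1 = (σ_2 - σ_1)/(6h_1) = -97/24. So S'(-1) = -67/6.

-11.1667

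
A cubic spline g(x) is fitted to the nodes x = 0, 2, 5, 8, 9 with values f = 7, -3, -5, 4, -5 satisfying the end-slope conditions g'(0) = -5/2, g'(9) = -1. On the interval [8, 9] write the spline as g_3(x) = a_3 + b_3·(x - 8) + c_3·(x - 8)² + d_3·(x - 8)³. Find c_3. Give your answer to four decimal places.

Let M_i = g''(x_i). Step sizes h_i = 2, 3, 3, 1; slopes of the chords Δ_i = (y_(i+1) - y_i)/h_i = -5, -2/3, 3, -9.
  2·M_0 + 10·M_1 + 3·M_2 = 6(Δ_1 - Δ_0) = 26
  3·M_1 + 12·M_2 + 3·M_3 = 6(Δ_2 - Δ_1) = 22
  3·M_2 + 8·M_3 + 1·M_4 = 6(Δ_3 - Δ_2) = -72
Clamped end conditions give two more equations: 2h_0·M_0 + h_0·M_1 = 6(Δ_0 - g'(0)) = -15 and h_3·M_3 + 2h_3·M_4 = 6(g'(9) - Δ_3) = 48.
Solving the tridiagonal system: M_0 = -401/84, M_1 = 43/21, M_2 = 211/42, M_3 = -311/21, M_4 = 1319/42.
On [8, 9], with g_3(x) = a_3 + b_3·(x - 8) + c_3·(x - 8)² + d_3·(x - 8)³: c_3 = M_3/2 = -311/42, d_3 = (M_4 - M_3)/(6h_3) = 647/84, b_3 = Δ_3 - h_3(2M_3 + M_4)/6 = -781/84.

-7.4048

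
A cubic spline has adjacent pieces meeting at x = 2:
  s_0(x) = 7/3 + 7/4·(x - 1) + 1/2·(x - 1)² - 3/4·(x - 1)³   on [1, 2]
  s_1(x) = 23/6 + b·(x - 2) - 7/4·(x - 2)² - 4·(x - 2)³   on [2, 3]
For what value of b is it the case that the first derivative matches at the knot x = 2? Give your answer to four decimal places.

0.5000

s_0'(x) = 7/4 + 1·(x - 1) - 9/4·(x - 1)², so s_0'(2) = 1/2. On the right, s_1'(2) = b, so b = 1/2.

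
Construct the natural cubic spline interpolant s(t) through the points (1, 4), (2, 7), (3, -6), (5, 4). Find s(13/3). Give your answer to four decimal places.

-3.8680

Write M_i for s''(x_i). With h_i = 1, 1, 2 and divided differences Δ_i = 3, -13, 5, the continuity of s' gives the tridiagonal system
  1·M_0 + 4·M_1 + 1·M_2 = 6(Δ_1 - Δ_0) = -96
  1·M_1 + 6·M_2 + 2·M_3 = 6(Δ_2 - Δ_1) = 108
Natural end conditions: M_0 = M_3 = 0.
Solving the tridiagonal system: M_0 = 0, M_1 = -684/23, M_2 = 528/23, M_3 = 0.
On [3, 5], s(t) = -6 - 237/23·(t - 3) + 264/23·(t - 3)² - 44/23·(t - 3)³.
With (t - 3) = 4/3: s(13/3) = -2402/621.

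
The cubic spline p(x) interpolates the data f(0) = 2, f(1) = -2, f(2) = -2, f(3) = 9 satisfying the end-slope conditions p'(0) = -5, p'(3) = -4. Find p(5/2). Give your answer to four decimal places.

5.2917

With M_i denoting the second derivative at x_i, h_i = 1, 1, 1, and Δ_i = (y_(i+1) − y_i)/h_i = -4, 0, 11:
  1·M_0 + 4·M_1 + 1·M_2 = 6(Δ_1 - Δ_0) = 24
  1·M_1 + 4·M_2 + 1·M_3 = 6(Δ_2 - Δ_1) = 66
Clamped end conditions give two more equations: 2h_0·M_0 + h_0·M_1 = 6(Δ_0 - p'(0)) = 6 and h_2·M_2 + 2h_2·M_3 = 6(p'(3) - Δ_2) = -90.
Solving the tridiagonal system: M_0 = 14/3, M_1 = -10/3, M_2 = 98/3, M_3 = -184/3.
On [2, 3], p(x) = -2 + 31/3·(x - 2) + 49/3·(x - 2)² - 47/3·(x - 2)³.
With (x - 2) = 1/2: p(5/2) = 127/24.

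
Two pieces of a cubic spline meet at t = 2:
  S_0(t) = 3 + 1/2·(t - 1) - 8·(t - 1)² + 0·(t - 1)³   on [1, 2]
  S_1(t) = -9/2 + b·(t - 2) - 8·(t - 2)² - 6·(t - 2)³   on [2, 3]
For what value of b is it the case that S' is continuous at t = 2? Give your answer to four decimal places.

-15.5000

S_0'(t) = 1/2 - 16·(t - 1) + 0·(t - 1)², so S_0'(2) = -31/2. On the right, S_1'(2) = b, so b = -31/2.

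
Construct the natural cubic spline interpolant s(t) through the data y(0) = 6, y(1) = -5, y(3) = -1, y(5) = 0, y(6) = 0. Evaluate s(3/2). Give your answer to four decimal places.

Let σ_i = s''(x_i). Step sizes h_i = 1, 2, 2, 1; slopes of the chords Δ_i = (y_(i+1) - y_i)/h_i = -11, 2, 1/2, 0.
  1·σ_0 + 6·σ_1 + 2·σ_2 = 6(Δ_1 - Δ_0) = 78
  2·σ_1 + 8·σ_2 + 2·σ_3 = 6(Δ_2 - Δ_1) = -9
  2·σ_2 + 6·σ_3 + 1·σ_4 = 6(Δ_3 - Δ_2) = -3
Natural end conditions: σ_0 = σ_4 = 0.
Hence σ_0 = 0, σ_1 = 147/10, σ_2 = -51/10, σ_3 = 6/5, σ_4 = 0.
On [1, 3], s(t) = -5 - 61/10·(t - 1) + 147/20·(t - 1)² - 33/20·(t - 1)³.
With (t - 1) = 1/2: s(3/2) = -1027/160.

-6.4188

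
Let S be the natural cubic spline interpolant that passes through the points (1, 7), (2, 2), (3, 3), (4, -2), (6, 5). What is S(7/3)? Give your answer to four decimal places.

With σ_i denoting the second derivative at x_i, h_i = 1, 1, 1, 2, and Δ_i = (y_(i+1) − y_i)/h_i = -5, 1, -5, 7/2:
  1·σ_0 + 4·σ_1 + 1·σ_2 = 6(Δ_1 - Δ_0) = 36
  1·σ_1 + 4·σ_2 + 1·σ_3 = 6(Δ_2 - Δ_1) = -36
  1·σ_2 + 6·σ_3 + 2·σ_4 = 6(Δ_3 - Δ_2) = 51
Natural end conditions: σ_0 = σ_4 = 0.
Solving the tridiagonal system: σ_0 = 0, σ_1 = 1095/86, σ_2 = -642/43, σ_3 = 945/86, σ_4 = 0.
On [2, 3], S(x) = 2 - 65/86·(x - 2) + 1095/172·(x - 2)² - 793/172·(x - 2)³.
With (x - 2) = 1/3: S(7/3) = 5305/2322.

2.2847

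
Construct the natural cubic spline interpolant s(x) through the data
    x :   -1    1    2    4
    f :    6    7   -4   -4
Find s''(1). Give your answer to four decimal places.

-13.7143

Let m_i = s''(x_i). Step sizes h_i = 2, 1, 2; slopes of the chords Δ_i = (y_(i+1) - y_i)/h_i = 1/2, -11, 0.
  2·m_0 + 6·m_1 + 1·m_2 = 6(Δ_1 - Δ_0) = -69
  1·m_1 + 6·m_2 + 2·m_3 = 6(Δ_2 - Δ_1) = 66
Natural end conditions: m_0 = m_3 = 0.
Solving the tridiagonal system: m_0 = 0, m_1 = -96/7, m_2 = 93/7, m_3 = 0.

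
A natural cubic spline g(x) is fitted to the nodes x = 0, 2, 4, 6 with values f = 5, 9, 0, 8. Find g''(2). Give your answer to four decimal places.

Put M_i = g'' at the i-th knot. Here h = (2, 2, 2) and Δ = (2, -9/2, 4), so the interior equations h_(i-1)·M_(i-1) + 2(h_(i-1)+h_i)·M_i + h_i·M_(i+1) = 6(Δ_i − Δ_(i-1)) read
  2·M_0 + 8·M_1 + 2·M_2 = 6(Δ_1 - Δ_0) = -39
  2·M_1 + 8·M_2 + 2·M_3 = 6(Δ_2 - Δ_1) = 51
Natural end conditions: M_0 = M_3 = 0.
Solving: M_0 = 0, M_1 = -69/10, M_2 = 81/10, M_3 = 0.

-6.9000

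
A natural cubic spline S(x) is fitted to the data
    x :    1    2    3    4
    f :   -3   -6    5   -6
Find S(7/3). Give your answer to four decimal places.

-2.2444

Write m_i for S''(x_i). With h_i = 1, 1, 1 and divided differences Δ_i = -3, 11, -11, the continuity of S' gives the tridiagonal system
  1·m_0 + 4·m_1 + 1·m_2 = 6(Δ_1 - Δ_0) = 84
  1·m_1 + 4·m_2 + 1·m_3 = 6(Δ_2 - Δ_1) = -132
Natural end conditions: m_0 = m_3 = 0.
Solving the tridiagonal system: m_0 = 0, m_1 = 156/5, m_2 = -204/5, m_3 = 0.
On [2, 3], S(x) = -6 + 37/5·(x - 2) + 78/5·(x - 2)² - 12·(x - 2)³.
With (x - 2) = 1/3: S(7/3) = -101/45.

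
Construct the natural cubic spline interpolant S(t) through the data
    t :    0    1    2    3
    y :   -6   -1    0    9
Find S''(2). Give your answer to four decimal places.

14.4000

Write m_i for S''(x_i). With h_i = 1, 1, 1 and divided differences Δ_i = 5, 1, 9, the continuity of S' gives the tridiagonal system
  1·m_0 + 4·m_1 + 1·m_2 = 6(Δ_1 - Δ_0) = -24
  1·m_1 + 4·m_2 + 1·m_3 = 6(Δ_2 - Δ_1) = 48
Natural end conditions: m_0 = m_3 = 0.
Solving the tridiagonal system: m_0 = 0, m_1 = -48/5, m_2 = 72/5, m_3 = 0.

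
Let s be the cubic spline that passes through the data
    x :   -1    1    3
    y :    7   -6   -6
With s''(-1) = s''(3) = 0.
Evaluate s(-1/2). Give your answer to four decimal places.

2.9883

Let M_i = s''(x_i). Step sizes h_i = 2, 2; slopes of the chords Δ_i = (y_(i+1) - y_i)/h_i = -13/2, 0.
  2·M_0 + 8·M_1 + 2·M_2 = 6(Δ_1 - Δ_0) = 39
Natural end conditions: M_0 = M_2 = 0.
Solving the tridiagonal system: M_0 = 0, M_1 = 39/8, M_2 = 0.
On [-1, 1], s(x) = 7 - 65/8·(x + 1) + 0·(x + 1)² + 13/32·(x + 1)³.
With (x + 1) = 1/2: s(-1/2) = 765/256.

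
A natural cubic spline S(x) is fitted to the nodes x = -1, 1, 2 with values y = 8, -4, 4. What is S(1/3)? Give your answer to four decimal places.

Put σ_i = S'' at the i-th knot. Here h = (2, 1) and Δ = (-6, 8), so the interior equations h_(i-1)·σ_(i-1) + 2(h_(i-1)+h_i)·σ_i + h_i·σ_(i+1) = 6(Δ_i − Δ_(i-1)) read
  2·σ_0 + 6·σ_1 + 1·σ_2 = 6(Δ_1 - Δ_0) = 84
Natural end conditions: σ_0 = σ_2 = 0.
Solving: σ_0 = 0, σ_1 = 14, σ_2 = 0.
On [-1, 1], S(x) = 8 - 32/3·(x + 1) + 0·(x + 1)² + 7/6·(x + 1)³.
With (x + 1) = 4/3: S(1/3) = -280/81.

-3.4568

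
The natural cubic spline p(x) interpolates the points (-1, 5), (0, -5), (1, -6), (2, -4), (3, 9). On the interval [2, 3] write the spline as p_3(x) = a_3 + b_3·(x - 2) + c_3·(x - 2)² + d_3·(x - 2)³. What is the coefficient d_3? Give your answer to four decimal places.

With M_i denoting the second derivative at x_i, h_i = 1, 1, 1, 1, and Δ_i = (y_(i+1) − y_i)/h_i = -10, -1, 2, 13:
  1·M_0 + 4·M_1 + 1·M_2 = 6(Δ_1 - Δ_0) = 54
  1·M_1 + 4·M_2 + 1·M_3 = 6(Δ_2 - Δ_1) = 18
  1·M_2 + 4·M_3 + 1·M_4 = 6(Δ_3 - Δ_2) = 66
Natural end conditions: M_0 = M_4 = 0.
Solving: M_0 = 0, M_1 = 201/14, M_2 = -24/7, M_3 = 243/14, M_4 = 0.
On [2, 3], with p_3(x) = a_3 + b_3·(x - 2) + c_3·(x - 2)² + d_3·(x - 2)³: c_3 = M_3/2 = 243/28, d_3 = (M_4 - M_3)/(6h_3) = -81/28, b_3 = Δ_3 - h_3(2M_3 + M_4)/6 = 101/14.

-2.8929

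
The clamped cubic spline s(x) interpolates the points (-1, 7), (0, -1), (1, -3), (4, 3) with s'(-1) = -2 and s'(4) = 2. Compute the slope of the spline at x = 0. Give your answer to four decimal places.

Let M_i = s''(x_i). Step sizes h_i = 1, 1, 3; slopes of the chords Δ_i = (y_(i+1) - y_i)/h_i = -8, -2, 2.
  1·M_0 + 4·M_1 + 1·M_2 = 6(Δ_1 - Δ_0) = 36
  1·M_1 + 8·M_2 + 3·M_3 = 6(Δ_2 - Δ_1) = 24
Clamped end conditions give two more equations: 2h_0·M_0 + h_0·M_1 = 6(Δ_0 - s'(-1)) = -36 and h_2·M_2 + 2h_2·M_3 = 6(s'(4) - Δ_2) = 0.
Hence M_0 = -740/29, M_1 = 436/29, M_2 = 40/29, M_3 = -20/29.
On [0, 1], s'(x) = b_1 + 2c_1·x + 3d_1·x² with b_1 = Δ_1 - h_1(2M_1 + M_2)/6 = -210/29, c_1 = M_1/2 = 218/29, d_1 = (M_2 - M_1)/(6h_1) = -66/29. So s'(0) = -210/29.

-7.2414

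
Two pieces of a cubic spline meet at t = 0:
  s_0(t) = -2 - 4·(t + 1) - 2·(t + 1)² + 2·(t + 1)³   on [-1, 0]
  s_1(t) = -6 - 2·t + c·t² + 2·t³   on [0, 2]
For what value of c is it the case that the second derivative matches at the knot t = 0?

4

s_0''(t) = -4 + 12·(t + 1), so s_0''(0) = 8. On the right, s_1''(0) = 2c, so c = 4.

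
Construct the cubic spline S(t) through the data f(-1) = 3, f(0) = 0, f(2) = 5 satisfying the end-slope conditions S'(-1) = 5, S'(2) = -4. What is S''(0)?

17

With m_i denoting the second derivative at x_i, h_i = 1, 2, and Δ_i = (y_(i+1) − y_i)/h_i = -3, 5/2:
  1·m_0 + 6·m_1 + 2·m_2 = 6(Δ_1 - Δ_0) = 33
Clamped end conditions give two more equations: 2h_0·m_0 + h_0·m_1 = 6(Δ_0 - S'(-1)) = -48 and h_1·m_1 + 2h_1·m_2 = 6(S'(2) - Δ_1) = -39.
Hence m_0 = -65/2, m_1 = 17, m_2 = -73/4.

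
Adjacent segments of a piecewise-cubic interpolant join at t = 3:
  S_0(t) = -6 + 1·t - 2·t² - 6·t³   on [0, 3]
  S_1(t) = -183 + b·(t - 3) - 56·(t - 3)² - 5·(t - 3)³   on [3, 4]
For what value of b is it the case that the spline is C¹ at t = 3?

S_0'(t) = 1 - 4·t - 18·t², so S_0'(3) = -173. On the right, S_1'(3) = b, so b = -173.

-173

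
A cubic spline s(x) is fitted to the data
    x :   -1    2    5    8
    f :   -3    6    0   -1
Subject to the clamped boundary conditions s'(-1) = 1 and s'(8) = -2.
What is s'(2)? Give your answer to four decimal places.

With m_i denoting the second derivative at x_i, h_i = 3, 3, 3, and Δ_i = (y_(i+1) − y_i)/h_i = 3, -2, -1/3:
  3·m_0 + 12·m_1 + 3·m_2 = 6(Δ_1 - Δ_0) = -30
  3·m_1 + 12·m_2 + 3·m_3 = 6(Δ_2 - Δ_1) = 10
Clamped end conditions give two more equations: 2h_0·m_0 + h_0·m_1 = 6(Δ_0 - s'(-1)) = 12 and h_2·m_2 + 2h_2·m_3 = 6(s'(8) - Δ_2) = -10.
Hence m_0 = 184/45, m_1 = -188/45, m_2 = 118/45, m_3 = -134/45.
On [2, 5], s'(x) = b_1 + 2c_1·(x - 2) + 3d_1·(x - 2)² with b_1 = Δ_1 - h_1(2m_1 + m_2)/6 = 13/15, c_1 = m_1/2 = -94/45, d_1 = (m_2 - m_1)/(6h_1) = 17/45. So s'(2) = 13/15.

0.8667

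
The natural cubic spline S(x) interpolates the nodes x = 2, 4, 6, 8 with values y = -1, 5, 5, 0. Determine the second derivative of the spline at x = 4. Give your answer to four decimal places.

Put M_i = S'' at the i-th knot. Here h = (2, 2, 2) and Δ = (3, 0, -5/2), so the interior equations h_(i-1)·M_(i-1) + 2(h_(i-1)+h_i)·M_i + h_i·M_(i+1) = 6(Δ_i − Δ_(i-1)) read
  2·M_0 + 8·M_1 + 2·M_2 = 6(Δ_1 - Δ_0) = -18
  2·M_1 + 8·M_2 + 2·M_3 = 6(Δ_2 - Δ_1) = -15
Natural end conditions: M_0 = M_3 = 0.
Solving: M_0 = 0, M_1 = -19/10, M_2 = -7/5, M_3 = 0.

-1.9000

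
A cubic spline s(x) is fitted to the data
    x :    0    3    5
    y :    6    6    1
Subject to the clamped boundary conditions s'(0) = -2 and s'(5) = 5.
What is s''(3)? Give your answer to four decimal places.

Put M_i = s'' at the i-th knot. Here h = (3, 2) and Δ = (0, -5/2), so the interior equations h_(i-1)·M_(i-1) + 2(h_(i-1)+h_i)·M_i + h_i·M_(i+1) = 6(Δ_i − Δ_(i-1)) read
  3·M_0 + 10·M_1 + 2·M_2 = 6(Δ_1 - Δ_0) = -15
Clamped end conditions give two more equations: 2h_0·M_0 + h_0·M_1 = 6(Δ_0 - s'(0)) = 12 and h_1·M_1 + 2h_1·M_2 = 6(s'(5) - Δ_1) = 45.
Solving the tridiagonal system: M_0 = 49/10, M_1 = -29/5, M_2 = 283/20.

-5.8000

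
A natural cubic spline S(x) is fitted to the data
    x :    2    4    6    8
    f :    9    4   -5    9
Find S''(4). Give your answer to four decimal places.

Put M_i = S'' at the i-th knot. Here h = (2, 2, 2) and Δ = (-5/2, -9/2, 7), so the interior equations h_(i-1)·M_(i-1) + 2(h_(i-1)+h_i)·M_i + h_i·M_(i+1) = 6(Δ_i − Δ_(i-1)) read
  2·M_0 + 8·M_1 + 2·M_2 = 6(Δ_1 - Δ_0) = -12
  2·M_1 + 8·M_2 + 2·M_3 = 6(Δ_2 - Δ_1) = 69
Natural end conditions: M_0 = M_3 = 0.
Forward elimination and back-substitution give M_0 = 0, M_1 = -39/10, M_2 = 48/5, M_3 = 0.

-3.9000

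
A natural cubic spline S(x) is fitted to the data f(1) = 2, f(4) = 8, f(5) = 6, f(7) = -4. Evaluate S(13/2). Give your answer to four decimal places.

-1.1011

Write M_i for S''(x_i). With h_i = 3, 1, 2 and divided differences Δ_i = 2, -2, -5, the continuity of S' gives the tridiagonal system
  3·M_0 + 8·M_1 + 1·M_2 = 6(Δ_1 - Δ_0) = -24
  1·M_1 + 6·M_2 + 2·M_3 = 6(Δ_2 - Δ_1) = -18
Natural end conditions: M_0 = M_3 = 0.
Solving: M_0 = 0, M_1 = -126/47, M_2 = -120/47, M_3 = 0.
On [5, 7], S(x) = 6 - 155/47·(x - 5) - 60/47·(x - 5)² + 10/47·(x - 5)³.
With (x - 5) = 3/2: S(13/2) = -207/188.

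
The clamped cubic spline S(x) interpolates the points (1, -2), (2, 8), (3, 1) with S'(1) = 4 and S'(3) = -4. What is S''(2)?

Put M_i = S'' at the i-th knot. Here h = (1, 1) and Δ = (10, -7), so the interior equations h_(i-1)·M_(i-1) + 2(h_(i-1)+h_i)·M_i + h_i·M_(i+1) = 6(Δ_i − Δ_(i-1)) read
  1·M_0 + 4·M_1 + 1·M_2 = 6(Δ_1 - Δ_0) = -102
Clamped end conditions give two more equations: 2h_0·M_0 + h_0·M_1 = 6(Δ_0 - S'(1)) = 36 and h_1·M_1 + 2h_1·M_2 = 6(S'(3) - Δ_1) = 18.
Solving the tridiagonal system: M_0 = 79/2, M_1 = -43, M_2 = 61/2.

-43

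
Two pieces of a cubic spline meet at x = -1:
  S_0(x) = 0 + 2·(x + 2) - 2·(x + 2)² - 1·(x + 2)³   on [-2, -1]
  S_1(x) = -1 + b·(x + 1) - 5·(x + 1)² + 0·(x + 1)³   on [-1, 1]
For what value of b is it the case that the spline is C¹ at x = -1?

-5

S_0'(x) = 2 - 4·(x + 2) - 3·(x + 2)², so S_0'(-1) = -5. On the right, S_1'(-1) = b, so b = -5.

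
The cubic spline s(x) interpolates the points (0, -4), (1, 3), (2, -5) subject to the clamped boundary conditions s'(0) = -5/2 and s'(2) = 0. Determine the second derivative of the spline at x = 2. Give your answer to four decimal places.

47.7500

Write m_i for s''(x_i). With h_i = 1, 1 and divided differences Δ_i = 7, -8, the continuity of s' gives the tridiagonal system
  1·m_0 + 4·m_1 + 1·m_2 = 6(Δ_1 - Δ_0) = -90
Clamped end conditions give two more equations: 2h_0·m_0 + h_0·m_1 = 6(Δ_0 - s'(0)) = 57 and h_1·m_1 + 2h_1·m_2 = 6(s'(2) - Δ_1) = 48.
Hence m_0 = 209/4, m_1 = -95/2, m_2 = 191/4.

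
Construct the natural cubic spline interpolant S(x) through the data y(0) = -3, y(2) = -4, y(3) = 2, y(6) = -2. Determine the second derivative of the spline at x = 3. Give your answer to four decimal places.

-6.4468

Put M_i = S'' at the i-th knot. Here h = (2, 1, 3) and Δ = (-1/2, 6, -4/3), so the interior equations h_(i-1)·M_(i-1) + 2(h_(i-1)+h_i)·M_i + h_i·M_(i+1) = 6(Δ_i − Δ_(i-1)) read
  2·M_0 + 6·M_1 + 1·M_2 = 6(Δ_1 - Δ_0) = 39
  1·M_1 + 8·M_2 + 3·M_3 = 6(Δ_2 - Δ_1) = -44
Natural end conditions: M_0 = M_3 = 0.
Hence M_0 = 0, M_1 = 356/47, M_2 = -303/47, M_3 = 0.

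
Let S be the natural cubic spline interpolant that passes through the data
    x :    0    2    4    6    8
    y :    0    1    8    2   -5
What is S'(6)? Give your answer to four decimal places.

Write m_i for S''(x_i). With h_i = 2, 2, 2, 2 and divided differences Δ_i = 1/2, 7/2, -3, -7/2, the continuity of S' gives the tridiagonal system
  2·m_0 + 8·m_1 + 2·m_2 = 6(Δ_1 - Δ_0) = 18
  2·m_1 + 8·m_2 + 2·m_3 = 6(Δ_2 - Δ_1) = -39
  2·m_2 + 8·m_3 + 2·m_4 = 6(Δ_3 - Δ_2) = -3
Natural end conditions: m_0 = m_4 = 0.
Solving the tridiagonal system: m_0 = 0, m_1 = 423/112, m_2 = -171/28, m_3 = 129/112, m_4 = 0.
On [6, 8], S'(x) = b_3 + 2c_3·(x - 6) + 3d_3·(x - 6)² with b_3 = Δ_3 - h_3(2m_3 + m_4)/6 = -239/56, c_3 = m_3/2 = 129/224, d_3 = (m_4 - m_3)/(6h_3) = -43/448. So S'(6) = -239/56.

-4.2679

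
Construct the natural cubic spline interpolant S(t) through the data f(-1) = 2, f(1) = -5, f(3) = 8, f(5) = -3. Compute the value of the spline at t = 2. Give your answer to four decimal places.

1.8000

Put M_i = S'' at the i-th knot. Here h = (2, 2, 2) and Δ = (-7/2, 13/2, -11/2), so the interior equations h_(i-1)·M_(i-1) + 2(h_(i-1)+h_i)·M_i + h_i·M_(i+1) = 6(Δ_i − Δ_(i-1)) read
  2·M_0 + 8·M_1 + 2·M_2 = 6(Δ_1 - Δ_0) = 60
  2·M_1 + 8·M_2 + 2·M_3 = 6(Δ_2 - Δ_1) = -72
Natural end conditions: M_0 = M_3 = 0.
Solving: M_0 = 0, M_1 = 52/5, M_2 = -58/5, M_3 = 0.
On [1, 3], S(t) = -5 + 103/30·(t - 1) + 26/5·(t - 1)² - 11/6·(t - 1)³.
With (t - 1) = 1: S(2) = 9/5.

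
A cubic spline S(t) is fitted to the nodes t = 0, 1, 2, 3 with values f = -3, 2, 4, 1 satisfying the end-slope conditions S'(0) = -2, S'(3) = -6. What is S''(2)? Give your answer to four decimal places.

Let M_i = S''(x_i). Step sizes h_i = 1, 1, 1; slopes of the chords Δ_i = (y_(i+1) - y_i)/h_i = 5, 2, -3.
  1·M_0 + 4·M_1 + 1·M_2 = 6(Δ_1 - Δ_0) = -18
  1·M_1 + 4·M_2 + 1·M_3 = 6(Δ_2 - Δ_1) = -30
Clamped end conditions give two more equations: 2h_0·M_0 + h_0·M_1 = 6(Δ_0 - S'(0)) = 42 and h_2·M_2 + 2h_2·M_3 = 6(S'(3) - Δ_2) = -18.
Hence M_0 = 392/15, M_1 = -154/15, M_2 = -46/15, M_3 = -112/15.

-3.0667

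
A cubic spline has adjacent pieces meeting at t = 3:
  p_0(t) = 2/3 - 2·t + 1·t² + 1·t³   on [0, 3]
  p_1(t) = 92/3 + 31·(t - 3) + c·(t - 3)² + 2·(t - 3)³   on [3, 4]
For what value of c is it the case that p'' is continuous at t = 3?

p_0''(t) = 2 + 6·t, so p_0''(3) = 20. On the right, p_1''(3) = 2c, so c = 10.

10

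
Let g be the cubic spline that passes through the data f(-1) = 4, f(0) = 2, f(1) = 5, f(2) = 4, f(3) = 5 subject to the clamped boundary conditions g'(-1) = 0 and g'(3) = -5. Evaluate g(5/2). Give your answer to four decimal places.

Put M_i = g'' at the i-th knot. Here h = (1, 1, 1, 1) and Δ = (-2, 3, -1, 1), so the interior equations h_(i-1)·M_(i-1) + 2(h_(i-1)+h_i)·M_i + h_i·M_(i+1) = 6(Δ_i − Δ_(i-1)) read
  1·M_0 + 4·M_1 + 1·M_2 = 6(Δ_1 - Δ_0) = 30
  1·M_1 + 4·M_2 + 1·M_3 = 6(Δ_2 - Δ_1) = -24
  1·M_2 + 4·M_3 + 1·M_4 = 6(Δ_3 - Δ_2) = 12
Clamped end conditions give two more equations: 2h_0·M_0 + h_0·M_1 = 6(Δ_0 - g'(-1)) = -12 and h_3·M_3 + 2h_3·M_4 = 6(g'(3) - Δ_3) = -36.
Solving: M_0 = -181/14, M_1 = 97/7, M_2 = -25/2, M_3 = 85/7, M_4 = -337/14.
On [2, 3], g(t) = 4 + 27/28·(t - 2) + 85/14·(t - 2)² - 169/28·(t - 2)³.
With (t - 2) = 1/2: g(5/2) = 1175/224.

5.2455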